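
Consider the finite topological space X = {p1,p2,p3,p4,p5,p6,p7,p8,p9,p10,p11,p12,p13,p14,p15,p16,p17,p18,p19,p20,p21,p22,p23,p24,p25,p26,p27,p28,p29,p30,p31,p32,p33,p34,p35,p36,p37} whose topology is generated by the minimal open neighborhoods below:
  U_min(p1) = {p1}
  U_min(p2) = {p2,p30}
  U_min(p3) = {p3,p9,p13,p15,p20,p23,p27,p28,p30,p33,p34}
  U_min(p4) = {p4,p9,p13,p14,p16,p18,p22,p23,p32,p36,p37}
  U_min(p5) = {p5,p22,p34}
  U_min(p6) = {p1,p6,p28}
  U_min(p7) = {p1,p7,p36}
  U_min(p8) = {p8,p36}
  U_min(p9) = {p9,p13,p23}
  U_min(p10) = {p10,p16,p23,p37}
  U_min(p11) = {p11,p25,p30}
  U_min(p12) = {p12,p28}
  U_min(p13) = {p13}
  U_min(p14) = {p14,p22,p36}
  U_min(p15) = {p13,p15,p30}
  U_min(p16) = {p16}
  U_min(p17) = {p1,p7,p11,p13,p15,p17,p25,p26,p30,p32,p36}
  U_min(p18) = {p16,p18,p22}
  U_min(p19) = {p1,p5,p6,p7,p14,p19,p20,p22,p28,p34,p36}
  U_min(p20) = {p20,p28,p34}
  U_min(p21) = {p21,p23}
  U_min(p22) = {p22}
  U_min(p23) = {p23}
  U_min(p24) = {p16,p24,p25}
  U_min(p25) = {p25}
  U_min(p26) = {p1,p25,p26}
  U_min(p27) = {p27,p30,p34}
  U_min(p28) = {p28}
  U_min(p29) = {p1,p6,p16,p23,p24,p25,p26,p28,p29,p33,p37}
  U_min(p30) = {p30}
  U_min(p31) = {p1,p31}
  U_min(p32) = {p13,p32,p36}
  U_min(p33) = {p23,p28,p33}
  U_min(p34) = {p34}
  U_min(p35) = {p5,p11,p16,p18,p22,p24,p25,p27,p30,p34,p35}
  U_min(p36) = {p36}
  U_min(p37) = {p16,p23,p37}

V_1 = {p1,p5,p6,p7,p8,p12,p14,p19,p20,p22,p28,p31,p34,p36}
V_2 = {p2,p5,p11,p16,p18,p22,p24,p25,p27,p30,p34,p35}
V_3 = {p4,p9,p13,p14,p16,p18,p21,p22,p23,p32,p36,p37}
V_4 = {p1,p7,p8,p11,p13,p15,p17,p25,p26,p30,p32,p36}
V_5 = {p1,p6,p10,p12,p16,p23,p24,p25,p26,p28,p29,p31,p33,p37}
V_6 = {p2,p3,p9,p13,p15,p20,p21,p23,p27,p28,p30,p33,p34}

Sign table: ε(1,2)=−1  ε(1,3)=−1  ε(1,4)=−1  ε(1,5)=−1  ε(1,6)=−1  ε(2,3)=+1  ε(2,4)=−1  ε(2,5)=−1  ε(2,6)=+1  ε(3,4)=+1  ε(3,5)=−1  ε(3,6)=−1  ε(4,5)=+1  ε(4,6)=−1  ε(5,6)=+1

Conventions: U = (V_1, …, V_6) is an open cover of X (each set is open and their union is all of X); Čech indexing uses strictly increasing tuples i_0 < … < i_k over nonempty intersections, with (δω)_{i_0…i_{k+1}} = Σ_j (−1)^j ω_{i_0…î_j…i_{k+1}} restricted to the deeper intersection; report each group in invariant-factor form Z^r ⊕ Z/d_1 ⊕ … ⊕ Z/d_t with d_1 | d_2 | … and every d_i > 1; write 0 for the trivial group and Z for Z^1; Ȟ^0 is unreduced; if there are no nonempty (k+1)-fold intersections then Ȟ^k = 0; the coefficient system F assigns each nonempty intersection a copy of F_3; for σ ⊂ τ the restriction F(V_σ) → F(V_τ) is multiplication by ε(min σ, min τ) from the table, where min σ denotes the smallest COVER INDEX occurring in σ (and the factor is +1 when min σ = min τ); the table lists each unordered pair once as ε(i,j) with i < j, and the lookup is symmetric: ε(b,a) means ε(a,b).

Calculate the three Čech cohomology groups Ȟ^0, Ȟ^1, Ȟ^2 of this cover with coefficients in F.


nerve simplices:
  V12={p5,p22,p34} V13={p14,p22,p36} V14={p1,p7,p8,p36} V15={p1,p6,p12,p28,p31} V16={p20,p28,p34} V23={p16,p18,p22} V24={p11,p25,p30} V25={p16,p24,p25} V26={p2,p27,p30,p34} V34={p13,p32,p36} V35={p16,p23,p37} V36={p9,p13,p21,p23} V45={p1,p25,p26} V46={p13,p15,p30} V56={p23,p28,p33}
  V123={p22} V126={p34} V134={p36} V145={p1} V156={p28} V235={p16} V245={p25} V246={p30} V346={p13} V356={p23}
C dims 6,15,10; δ0: rk_F3 6; δ1: rk_F3 9
degree 0: 6−6−0 = 0 → Ȟ^0 ≅ 0
degree 1: 15−9−6 = 0 → Ȟ^1 ≅ 0
degree 2: 10−0−9 = 1 → Ȟ^2 ≅ Z/3

Ȟ^0 ≅ 0; Ȟ^1 ≅ 0; Ȟ^2 ≅ Z/3


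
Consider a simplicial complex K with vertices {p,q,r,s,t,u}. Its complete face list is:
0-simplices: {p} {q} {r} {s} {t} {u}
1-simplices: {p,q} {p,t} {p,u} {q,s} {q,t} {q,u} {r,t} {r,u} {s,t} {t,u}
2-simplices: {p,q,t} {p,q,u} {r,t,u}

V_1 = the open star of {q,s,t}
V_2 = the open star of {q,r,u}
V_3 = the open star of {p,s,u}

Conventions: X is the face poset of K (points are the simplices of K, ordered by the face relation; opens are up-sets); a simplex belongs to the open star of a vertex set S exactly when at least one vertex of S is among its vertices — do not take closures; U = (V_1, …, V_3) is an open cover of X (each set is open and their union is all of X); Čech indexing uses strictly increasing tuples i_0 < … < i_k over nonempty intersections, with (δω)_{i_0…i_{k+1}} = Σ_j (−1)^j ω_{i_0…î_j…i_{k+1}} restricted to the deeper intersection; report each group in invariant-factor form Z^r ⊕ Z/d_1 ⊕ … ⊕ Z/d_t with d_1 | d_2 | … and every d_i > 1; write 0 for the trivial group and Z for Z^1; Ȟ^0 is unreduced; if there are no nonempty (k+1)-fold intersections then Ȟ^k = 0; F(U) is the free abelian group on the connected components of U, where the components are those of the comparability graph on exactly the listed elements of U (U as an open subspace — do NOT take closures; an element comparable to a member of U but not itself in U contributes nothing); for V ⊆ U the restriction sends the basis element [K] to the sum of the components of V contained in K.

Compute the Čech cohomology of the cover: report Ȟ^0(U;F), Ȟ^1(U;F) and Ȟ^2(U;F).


Ȟ^0 = Z; Ȟ^1 = Z; Ȟ^2 = 0

nonempty overlaps:
  V1={{q},{s},{t},{p,q},{p,t},{q,s},{q,t},{q,u},{r,t},{s,t},{t,u},{p,q,t},{p,q,u},{r,t,u}} V2={{q},{r},{u},{p,q},{p,u},{q,s},{q,t},{q,u},{r,t},{r,u},{t,u},{p,q,t},{p,q,u},{r,t,u}} V3={{p},{s},{u},{p,q},{p,t},{p,u},{q,s},{q,u},{r,u},{s,t},{t,u},{p,q,t},{p,q,u},{r,t,u}}
  V12={{q},{p,q},{q,s},{q,t},{q,u},{r,t},{t,u},{p,q,t},{p,q,u},{r,t,u}} V13={{s},{p,q},{p,t},{q,s},{q,u},{s,t},{t,u},{p,q,t},{p,q,u},{r,t,u}} V23={{u},{p,q},{p,u},{q,s},{q,u},{r,u},{t,u},{p,q,t},{p,q,u},{r,t,u}}
  V123={{p,q},{q,s},{q,u},{t,u},{p,q,t},{p,q,u},{r,t,u}}
components per intersection:
  V1: {{q},{s},{t},{p,q},{p,t},{q,s},{q,t},{q,u},{r,t},{s,t},{t,u},{p,q,t},{p,q,u},{r,t,u}}
  V2: {{q},{r},{u},{p,q},{p,u},{q,s},{q,t},{q,u},{r,t},{r,u},{t,u},{p,q,t},{p,q,u},{r,t,u}}
  V3: {{p},{u},{p,q},{p,t},{p,u},{q,u},{r,u},{t,u},{p,q,t},{p,q,u},{r,t,u}} {{s},{q,s},{s,t}}
  V12: {{q},{p,q},{q,s},{q,t},{q,u},{p,q,t},{p,q,u}} {{r,t},{t,u},{r,t,u}}
  V13: {{s},{q,s},{s,t}} {{p,q},{p,t},{q,u},{p,q,t},{p,q,u}} {{t,u},{r,t,u}}
  V23: {{u},{p,q},{p,u},{q,u},{r,u},{t,u},{p,q,t},{p,q,u},{r,t,u}} {{q,s}}
  V123: {{p,q},{q,u},{p,q,t},{p,q,u}} {{q,s}} {{t,u},{r,t,u}}
C dims 4,7,3; δ0: rk 3, SNF 1^3; δ1: rk 3, SNF 1^3
degree 0: 4−3−0 = 1 → Ȟ^0 ≅ Z
degree 1: 7−3−3 = 1 → Ȟ^1 ≅ Z
degree 2: 3−0−3 = 0 → Ȟ^2 ≅ 0


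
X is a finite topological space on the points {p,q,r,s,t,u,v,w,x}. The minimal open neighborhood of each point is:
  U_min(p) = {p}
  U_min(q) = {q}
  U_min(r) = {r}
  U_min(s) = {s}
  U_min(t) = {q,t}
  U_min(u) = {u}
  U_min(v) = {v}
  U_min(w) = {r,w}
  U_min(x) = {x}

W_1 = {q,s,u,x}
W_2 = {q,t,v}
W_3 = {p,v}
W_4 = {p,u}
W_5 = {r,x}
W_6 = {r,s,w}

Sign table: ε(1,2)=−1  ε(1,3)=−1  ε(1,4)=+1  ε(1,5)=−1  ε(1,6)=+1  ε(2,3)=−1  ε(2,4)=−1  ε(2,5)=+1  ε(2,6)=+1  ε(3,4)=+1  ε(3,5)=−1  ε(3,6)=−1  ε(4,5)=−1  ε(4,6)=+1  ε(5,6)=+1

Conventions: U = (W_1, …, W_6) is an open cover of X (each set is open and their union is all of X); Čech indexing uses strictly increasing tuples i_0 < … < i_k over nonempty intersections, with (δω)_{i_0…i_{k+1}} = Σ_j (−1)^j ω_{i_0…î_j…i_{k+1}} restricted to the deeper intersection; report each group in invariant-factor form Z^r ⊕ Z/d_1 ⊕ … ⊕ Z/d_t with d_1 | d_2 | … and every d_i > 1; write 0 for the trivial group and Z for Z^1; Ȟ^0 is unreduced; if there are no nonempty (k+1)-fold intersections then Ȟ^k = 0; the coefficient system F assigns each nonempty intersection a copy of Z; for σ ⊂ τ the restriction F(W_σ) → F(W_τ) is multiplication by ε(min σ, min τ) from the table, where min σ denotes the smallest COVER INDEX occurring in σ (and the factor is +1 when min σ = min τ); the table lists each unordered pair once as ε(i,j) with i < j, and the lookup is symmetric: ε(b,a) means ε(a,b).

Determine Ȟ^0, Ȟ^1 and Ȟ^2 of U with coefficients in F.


cover nerve:
  W12={q} W14={u} W15={x} W16={s} W23={v} W34={p} W56={r}
C dims 6,7; δ0: rk 6, SNF 1^5·2
Ȟ^0: (6−6)−0=0 ⇒ 0
Ȟ^1: (7−0)−6=1 plus torsion [2] ⇒ Z ⊕ Z/2
Ȟ^2: (0−0)−0=0 ⇒ 0

Ȟ^0(U;F) ≅ 0,  Ȟ^1(U;F) ≅ Z ⊕ Z/2,  Ȟ^2(U;F) ≅ 0


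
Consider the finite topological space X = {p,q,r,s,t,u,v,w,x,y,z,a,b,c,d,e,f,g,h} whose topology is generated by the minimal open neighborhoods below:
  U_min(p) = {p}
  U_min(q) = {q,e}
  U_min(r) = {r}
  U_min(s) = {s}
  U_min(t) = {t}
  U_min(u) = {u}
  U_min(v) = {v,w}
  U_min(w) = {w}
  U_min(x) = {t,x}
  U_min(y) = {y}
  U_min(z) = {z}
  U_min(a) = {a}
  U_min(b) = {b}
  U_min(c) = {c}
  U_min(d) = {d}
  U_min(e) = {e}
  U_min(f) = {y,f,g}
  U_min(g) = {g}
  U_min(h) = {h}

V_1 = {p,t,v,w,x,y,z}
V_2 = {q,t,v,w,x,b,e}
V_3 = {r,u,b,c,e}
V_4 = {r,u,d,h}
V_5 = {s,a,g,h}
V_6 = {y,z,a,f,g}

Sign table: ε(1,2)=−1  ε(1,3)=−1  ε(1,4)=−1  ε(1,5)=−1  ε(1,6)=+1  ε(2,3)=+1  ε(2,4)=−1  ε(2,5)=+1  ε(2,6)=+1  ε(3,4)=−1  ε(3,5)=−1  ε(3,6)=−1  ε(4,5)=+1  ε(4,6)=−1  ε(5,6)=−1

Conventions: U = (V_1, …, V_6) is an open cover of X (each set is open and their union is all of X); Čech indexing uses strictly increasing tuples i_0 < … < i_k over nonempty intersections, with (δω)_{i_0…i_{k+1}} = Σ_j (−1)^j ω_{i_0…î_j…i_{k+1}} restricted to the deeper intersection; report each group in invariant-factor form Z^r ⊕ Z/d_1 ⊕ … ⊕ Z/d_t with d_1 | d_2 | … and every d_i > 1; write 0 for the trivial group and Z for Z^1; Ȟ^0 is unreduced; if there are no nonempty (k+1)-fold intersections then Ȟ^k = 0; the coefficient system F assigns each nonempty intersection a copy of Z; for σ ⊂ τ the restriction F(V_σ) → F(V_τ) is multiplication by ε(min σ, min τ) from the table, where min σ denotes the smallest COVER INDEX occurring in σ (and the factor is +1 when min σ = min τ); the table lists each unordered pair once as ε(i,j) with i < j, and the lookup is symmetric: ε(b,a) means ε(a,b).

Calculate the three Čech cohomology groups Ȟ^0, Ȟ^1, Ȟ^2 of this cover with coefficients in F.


Ȟ^0 ≅ 0, Ȟ^1 ≅ Z/2 and Ȟ^2 ≅ 0

cover nerve:
  V12={t,v,w,x} V16={y,z} V23={b,e} V34={r,u} V45={h} V56={a,g}
C dims 6,6; δ0: rk 6, SNF 1^5·2
Ȟ^0: (6−6)−0=0 ⇒ 0
Ȟ^1: (6−0)−6=0 plus torsion [2] ⇒ Z/2
Ȟ^2: (0−0)−0=0 ⇒ 0


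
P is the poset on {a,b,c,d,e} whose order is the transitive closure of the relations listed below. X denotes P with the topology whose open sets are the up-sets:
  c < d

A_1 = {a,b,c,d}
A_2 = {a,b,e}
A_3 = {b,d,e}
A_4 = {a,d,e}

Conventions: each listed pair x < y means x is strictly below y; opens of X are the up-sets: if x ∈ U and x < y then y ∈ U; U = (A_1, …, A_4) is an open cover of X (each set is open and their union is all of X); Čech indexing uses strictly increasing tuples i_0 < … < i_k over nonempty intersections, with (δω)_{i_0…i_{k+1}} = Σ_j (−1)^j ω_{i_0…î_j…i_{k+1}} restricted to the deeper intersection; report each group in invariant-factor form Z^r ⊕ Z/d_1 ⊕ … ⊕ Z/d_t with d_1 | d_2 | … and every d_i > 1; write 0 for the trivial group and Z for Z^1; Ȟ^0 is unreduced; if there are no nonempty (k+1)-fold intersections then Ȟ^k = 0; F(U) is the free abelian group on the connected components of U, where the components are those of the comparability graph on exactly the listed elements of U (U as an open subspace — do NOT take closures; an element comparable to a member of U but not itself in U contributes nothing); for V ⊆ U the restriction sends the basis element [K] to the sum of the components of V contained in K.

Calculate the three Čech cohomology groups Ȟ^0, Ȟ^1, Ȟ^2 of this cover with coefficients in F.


nonempty overlaps:
  A12={a,b} A13={b,d} A14={a,d} A23={b,e} A24={a,e} A34={d,e}
  A123={b} A124={a} A134={d} A234={e}
components per intersection:
  A1: {a} {b} {c,d}
  A2: {a} {b} {e}
  A3: {b} {d} {e}
  A4: {a} {d} {e}
  A12: {a} {b}
  A13: {b} {d}
  A14: {a} {d}
  A23: {b} {e}
  A24: {a} {e}
  A34: {d} {e}
  A123: {b}
  A124: {a}
  A134: {d}
  A234: {e}
C dims 12,12,4; δ0: rk 8, SNF 1^8; δ1: rk 4, SNF 1^4
degree 0: 12−8−0 = 4 → Ȟ^0 ≅ Z^4
degree 1: 12−4−8 = 0 → Ȟ^1 ≅ 0
degree 2: 4−0−4 = 0 → Ȟ^2 ≅ 0

Ȟ^0 ≅ Z^4,  Ȟ^1 ≅ 0,  Ȟ^2 ≅ 0


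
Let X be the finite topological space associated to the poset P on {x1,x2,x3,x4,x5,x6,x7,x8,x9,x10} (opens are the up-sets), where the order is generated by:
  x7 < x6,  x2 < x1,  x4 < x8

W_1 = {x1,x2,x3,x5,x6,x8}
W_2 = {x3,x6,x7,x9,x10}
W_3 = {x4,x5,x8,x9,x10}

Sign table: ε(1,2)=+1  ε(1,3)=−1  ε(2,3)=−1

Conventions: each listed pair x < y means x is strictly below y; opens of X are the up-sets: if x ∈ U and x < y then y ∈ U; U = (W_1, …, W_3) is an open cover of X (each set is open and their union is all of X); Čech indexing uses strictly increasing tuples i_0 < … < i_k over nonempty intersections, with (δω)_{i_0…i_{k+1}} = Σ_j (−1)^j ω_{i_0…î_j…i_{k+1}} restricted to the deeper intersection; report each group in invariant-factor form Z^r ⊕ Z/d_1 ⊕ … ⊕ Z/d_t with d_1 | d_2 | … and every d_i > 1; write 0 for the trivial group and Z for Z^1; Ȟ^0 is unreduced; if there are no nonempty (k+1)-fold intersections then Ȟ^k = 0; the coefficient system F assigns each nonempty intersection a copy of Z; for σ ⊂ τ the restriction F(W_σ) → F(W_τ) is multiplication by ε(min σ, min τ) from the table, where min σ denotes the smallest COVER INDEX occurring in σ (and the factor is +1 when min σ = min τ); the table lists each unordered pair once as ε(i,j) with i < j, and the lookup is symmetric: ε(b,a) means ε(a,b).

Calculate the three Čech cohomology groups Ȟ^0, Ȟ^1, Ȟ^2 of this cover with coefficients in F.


nonempty intersections:
  W12={x3,x6} W13={x5,x8} W23={x9,x10}
C dims 3,3; δ0: rk 2, SNF 1^2
Ȟ^0: (3−2)−0=1 ⇒ Z
Ȟ^1: (3−0)−2=1 ⇒ Z
Ȟ^2: (0−0)−0=0 ⇒ 0

Ȟ^0 = Z; Ȟ^1 = Z; Ȟ^2 = 0


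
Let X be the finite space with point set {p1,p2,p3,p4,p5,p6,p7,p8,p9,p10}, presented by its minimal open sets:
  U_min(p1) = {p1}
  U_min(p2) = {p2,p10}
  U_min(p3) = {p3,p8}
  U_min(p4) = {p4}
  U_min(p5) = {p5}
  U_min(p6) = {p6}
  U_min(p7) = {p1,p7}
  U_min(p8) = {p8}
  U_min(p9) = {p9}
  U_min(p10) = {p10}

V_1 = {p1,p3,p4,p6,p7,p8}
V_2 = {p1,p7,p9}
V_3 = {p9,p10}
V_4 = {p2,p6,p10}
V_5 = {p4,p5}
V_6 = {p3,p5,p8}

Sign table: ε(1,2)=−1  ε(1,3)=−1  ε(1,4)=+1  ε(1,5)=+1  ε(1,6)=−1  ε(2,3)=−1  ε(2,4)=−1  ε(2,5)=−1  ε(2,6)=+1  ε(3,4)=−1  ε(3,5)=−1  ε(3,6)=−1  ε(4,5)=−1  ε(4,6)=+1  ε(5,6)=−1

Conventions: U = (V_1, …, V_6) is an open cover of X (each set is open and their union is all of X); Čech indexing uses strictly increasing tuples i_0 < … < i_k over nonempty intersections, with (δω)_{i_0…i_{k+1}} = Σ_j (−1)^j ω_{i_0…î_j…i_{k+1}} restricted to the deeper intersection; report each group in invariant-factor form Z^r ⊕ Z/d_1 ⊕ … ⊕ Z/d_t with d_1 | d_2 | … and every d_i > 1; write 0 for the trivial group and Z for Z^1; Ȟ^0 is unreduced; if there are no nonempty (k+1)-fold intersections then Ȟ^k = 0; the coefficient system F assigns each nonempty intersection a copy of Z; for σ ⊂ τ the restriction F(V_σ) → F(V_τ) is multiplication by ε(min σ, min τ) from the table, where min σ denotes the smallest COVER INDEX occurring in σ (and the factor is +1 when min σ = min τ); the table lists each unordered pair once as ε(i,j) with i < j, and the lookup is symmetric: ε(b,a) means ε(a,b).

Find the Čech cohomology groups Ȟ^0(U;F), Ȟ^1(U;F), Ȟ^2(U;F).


nonempty overlaps:
  V12={p1,p7} V14={p6} V15={p4} V16={p3,p8} V23={p9} V34={p10} V56={p5}
C dims 6,7; δ0: rk 6, SNF 1^5·2
degree 0: 6−6−0 = 0 → Ȟ^0 ≅ 0
degree 1: 7−0−6 = 1 plus torsion [2] → Ȟ^1 ≅ Z ⊕ Z/2
degree 2: 0−0−0 = 0 → Ȟ^2 ≅ 0

Ȟ^0(U;F) ≅ 0,  Ȟ^1(U;F) ≅ Z ⊕ Z/2,  Ȟ^2(U;F) ≅ 0


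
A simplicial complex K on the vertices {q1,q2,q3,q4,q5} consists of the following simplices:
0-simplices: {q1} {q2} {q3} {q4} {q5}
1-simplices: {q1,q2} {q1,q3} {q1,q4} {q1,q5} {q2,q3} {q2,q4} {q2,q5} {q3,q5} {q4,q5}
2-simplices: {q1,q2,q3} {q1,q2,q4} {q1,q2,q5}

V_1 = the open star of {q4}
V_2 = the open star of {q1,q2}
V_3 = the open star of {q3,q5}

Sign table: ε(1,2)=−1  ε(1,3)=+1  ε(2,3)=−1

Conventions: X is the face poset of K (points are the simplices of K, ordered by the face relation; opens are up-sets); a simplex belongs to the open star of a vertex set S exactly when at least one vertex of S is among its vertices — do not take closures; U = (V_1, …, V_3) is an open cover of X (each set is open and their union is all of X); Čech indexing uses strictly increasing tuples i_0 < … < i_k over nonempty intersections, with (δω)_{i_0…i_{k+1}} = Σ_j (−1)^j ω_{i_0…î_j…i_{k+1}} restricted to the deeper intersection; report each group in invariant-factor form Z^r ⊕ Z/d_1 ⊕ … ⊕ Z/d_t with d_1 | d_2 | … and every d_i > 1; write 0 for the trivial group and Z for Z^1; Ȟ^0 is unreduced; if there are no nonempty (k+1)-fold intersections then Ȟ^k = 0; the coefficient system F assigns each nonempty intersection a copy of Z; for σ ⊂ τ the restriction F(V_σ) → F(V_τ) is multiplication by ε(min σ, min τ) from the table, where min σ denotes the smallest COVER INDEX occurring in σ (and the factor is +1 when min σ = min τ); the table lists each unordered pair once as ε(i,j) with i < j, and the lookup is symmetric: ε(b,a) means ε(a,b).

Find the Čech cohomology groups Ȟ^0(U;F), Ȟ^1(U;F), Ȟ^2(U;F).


nerve simplices:
  V1={{q4},{q1,q4},{q2,q4},{q4,q5},{q1,q2,q4}} V2={{q1},{q2},{q1,q2},{q1,q3},{q1,q4},{q1,q5},{q2,q3},{q2,q4},{q2,q5},{q1,q2,q3},{q1,q2,q4},{q1,q2,q5}} V3={{q3},{q5},{q1,q3},{q1,q5},{q2,q3},{q2,q5},{q3,q5},{q4,q5},{q1,q2,q3},{q1,q2,q5}}
  V12={{q1,q4},{q2,q4},{q1,q2,q4}} V13={{q4,q5}} V23={{q1,q3},{q1,q5},{q2,q3},{q2,q5},{q1,q2,q3},{q1,q2,q5}}
C dims 3,3; δ0: rk 2, SNF 1^2
degree 0: 3−2−0 = 1 → Ȟ^0 ≅ Z
degree 1: 3−0−2 = 1 → Ȟ^1 ≅ Z
degree 2: 0−0−0 = 0 → Ȟ^2 ≅ 0

Ȟ^0 = Z, Ȟ^1 = Z and Ȟ^2 = 0


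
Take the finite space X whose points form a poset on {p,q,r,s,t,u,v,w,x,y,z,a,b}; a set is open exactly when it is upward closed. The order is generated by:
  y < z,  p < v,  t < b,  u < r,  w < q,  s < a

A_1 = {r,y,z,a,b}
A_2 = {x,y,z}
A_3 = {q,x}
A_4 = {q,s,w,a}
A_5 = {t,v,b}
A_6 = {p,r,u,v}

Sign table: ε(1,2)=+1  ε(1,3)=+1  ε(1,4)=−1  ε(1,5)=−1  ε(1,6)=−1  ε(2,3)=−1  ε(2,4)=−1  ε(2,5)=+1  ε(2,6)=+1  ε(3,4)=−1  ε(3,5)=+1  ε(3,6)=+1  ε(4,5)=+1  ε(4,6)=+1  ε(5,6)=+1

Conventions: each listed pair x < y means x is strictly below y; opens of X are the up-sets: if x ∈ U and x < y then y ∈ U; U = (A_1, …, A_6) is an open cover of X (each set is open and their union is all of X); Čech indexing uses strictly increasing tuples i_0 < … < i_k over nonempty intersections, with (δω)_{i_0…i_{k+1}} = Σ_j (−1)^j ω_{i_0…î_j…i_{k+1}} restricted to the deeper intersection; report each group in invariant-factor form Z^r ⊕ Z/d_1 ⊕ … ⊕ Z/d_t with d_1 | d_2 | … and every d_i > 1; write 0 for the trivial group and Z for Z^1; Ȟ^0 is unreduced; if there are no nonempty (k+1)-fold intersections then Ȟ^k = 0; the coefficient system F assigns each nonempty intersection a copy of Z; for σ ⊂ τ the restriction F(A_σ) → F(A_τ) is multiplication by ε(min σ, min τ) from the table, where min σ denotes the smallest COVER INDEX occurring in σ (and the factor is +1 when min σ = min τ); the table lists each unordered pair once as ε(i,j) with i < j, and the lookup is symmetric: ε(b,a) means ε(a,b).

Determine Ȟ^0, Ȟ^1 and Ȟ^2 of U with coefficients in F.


Ȟ^0 = 0, Ȟ^1 = Z ⊕ Z/2 and Ȟ^2 = 0

intersection data:
  A12={y,z} A14={a} A15={b} A16={r} A23={x} A34={q} A56={v}
C dims 6,7; δ0: rk 6, SNF 1^5·2
Ȟ^0 = (6 − 6) − 0 = 0, so Ȟ^0 ≅ 0
Ȟ^1 = (7 − 0) − 6 = 1 plus torsion [2], so Ȟ^1 ≅ Z ⊕ Z/2
Ȟ^2 = (0 − 0) − 0 = 0, so Ȟ^2 ≅ 0


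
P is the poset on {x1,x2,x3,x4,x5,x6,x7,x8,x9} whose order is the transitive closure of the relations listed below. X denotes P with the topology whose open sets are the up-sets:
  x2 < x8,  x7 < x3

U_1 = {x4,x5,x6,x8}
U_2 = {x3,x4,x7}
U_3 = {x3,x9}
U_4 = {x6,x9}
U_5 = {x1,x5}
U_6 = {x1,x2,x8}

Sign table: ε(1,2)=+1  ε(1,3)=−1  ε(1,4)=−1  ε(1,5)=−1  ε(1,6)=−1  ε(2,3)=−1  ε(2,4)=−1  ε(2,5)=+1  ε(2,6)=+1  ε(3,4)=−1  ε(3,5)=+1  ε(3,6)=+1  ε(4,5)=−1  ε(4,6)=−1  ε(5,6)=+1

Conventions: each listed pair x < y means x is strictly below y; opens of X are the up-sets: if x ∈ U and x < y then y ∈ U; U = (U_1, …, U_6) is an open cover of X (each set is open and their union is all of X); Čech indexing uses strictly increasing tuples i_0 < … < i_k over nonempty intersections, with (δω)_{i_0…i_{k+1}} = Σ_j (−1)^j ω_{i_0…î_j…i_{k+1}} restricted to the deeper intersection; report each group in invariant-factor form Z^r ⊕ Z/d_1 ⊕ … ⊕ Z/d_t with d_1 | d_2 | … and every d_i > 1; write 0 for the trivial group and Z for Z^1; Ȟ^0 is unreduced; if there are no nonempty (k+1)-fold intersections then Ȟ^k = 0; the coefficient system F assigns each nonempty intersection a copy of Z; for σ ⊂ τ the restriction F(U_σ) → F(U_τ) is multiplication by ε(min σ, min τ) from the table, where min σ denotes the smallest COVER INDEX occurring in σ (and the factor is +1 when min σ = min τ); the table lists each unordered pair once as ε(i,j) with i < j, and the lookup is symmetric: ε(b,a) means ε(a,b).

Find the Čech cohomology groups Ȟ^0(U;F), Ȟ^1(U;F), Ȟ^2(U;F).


Ȟ^0 ≅ 0; Ȟ^1 ≅ Z ⊕ Z/2; Ȟ^2 ≅ 0

cover nerve:
  U12={x4} U14={x6} U15={x5} U16={x8} U23={x3} U34={x9} U56={x1}
C dims 6,7; δ0: rk 6, SNF 1^5·2
Ȟ^0: (6−6)−0=0 ⇒ 0
Ȟ^1: (7−0)−6=1 plus torsion [2] ⇒ Z ⊕ Z/2
Ȟ^2: (0−0)−0=0 ⇒ 0


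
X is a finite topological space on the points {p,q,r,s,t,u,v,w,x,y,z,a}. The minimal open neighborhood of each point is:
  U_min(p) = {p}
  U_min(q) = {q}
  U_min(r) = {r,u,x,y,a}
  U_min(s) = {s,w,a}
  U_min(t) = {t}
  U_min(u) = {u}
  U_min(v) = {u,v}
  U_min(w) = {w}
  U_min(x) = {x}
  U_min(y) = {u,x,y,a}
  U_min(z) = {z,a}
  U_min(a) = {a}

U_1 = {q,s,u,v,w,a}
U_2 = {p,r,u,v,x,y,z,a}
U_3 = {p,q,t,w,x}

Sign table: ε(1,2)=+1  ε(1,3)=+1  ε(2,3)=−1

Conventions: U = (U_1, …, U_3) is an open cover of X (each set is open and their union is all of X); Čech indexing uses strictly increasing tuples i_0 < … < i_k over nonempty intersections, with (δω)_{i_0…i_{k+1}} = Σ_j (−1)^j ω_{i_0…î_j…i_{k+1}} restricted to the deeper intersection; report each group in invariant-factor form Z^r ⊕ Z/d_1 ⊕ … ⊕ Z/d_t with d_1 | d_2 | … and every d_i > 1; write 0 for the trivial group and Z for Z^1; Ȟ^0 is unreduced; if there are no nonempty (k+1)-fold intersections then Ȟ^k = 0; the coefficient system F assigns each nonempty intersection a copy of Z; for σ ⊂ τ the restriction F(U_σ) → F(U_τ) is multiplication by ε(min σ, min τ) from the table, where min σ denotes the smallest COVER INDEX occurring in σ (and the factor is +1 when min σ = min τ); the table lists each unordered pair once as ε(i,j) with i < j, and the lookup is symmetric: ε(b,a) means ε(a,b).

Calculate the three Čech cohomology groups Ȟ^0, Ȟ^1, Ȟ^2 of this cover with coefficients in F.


Ȟ^0 = 0,  Ȟ^1 = Z/2,  Ȟ^2 = 0

nerve simplices:
  U12={u,v,a} U13={q,w} U23={p,x}
C dims 3,3; δ0: rk 3, SNF 1^2·2
degree 0: 3−3−0 = 0 → Ȟ^0 ≅ 0
degree 1: 3−0−3 = 0 plus torsion [2] → Ȟ^1 ≅ Z/2
degree 2: 0−0−0 = 0 → Ȟ^2 ≅ 0


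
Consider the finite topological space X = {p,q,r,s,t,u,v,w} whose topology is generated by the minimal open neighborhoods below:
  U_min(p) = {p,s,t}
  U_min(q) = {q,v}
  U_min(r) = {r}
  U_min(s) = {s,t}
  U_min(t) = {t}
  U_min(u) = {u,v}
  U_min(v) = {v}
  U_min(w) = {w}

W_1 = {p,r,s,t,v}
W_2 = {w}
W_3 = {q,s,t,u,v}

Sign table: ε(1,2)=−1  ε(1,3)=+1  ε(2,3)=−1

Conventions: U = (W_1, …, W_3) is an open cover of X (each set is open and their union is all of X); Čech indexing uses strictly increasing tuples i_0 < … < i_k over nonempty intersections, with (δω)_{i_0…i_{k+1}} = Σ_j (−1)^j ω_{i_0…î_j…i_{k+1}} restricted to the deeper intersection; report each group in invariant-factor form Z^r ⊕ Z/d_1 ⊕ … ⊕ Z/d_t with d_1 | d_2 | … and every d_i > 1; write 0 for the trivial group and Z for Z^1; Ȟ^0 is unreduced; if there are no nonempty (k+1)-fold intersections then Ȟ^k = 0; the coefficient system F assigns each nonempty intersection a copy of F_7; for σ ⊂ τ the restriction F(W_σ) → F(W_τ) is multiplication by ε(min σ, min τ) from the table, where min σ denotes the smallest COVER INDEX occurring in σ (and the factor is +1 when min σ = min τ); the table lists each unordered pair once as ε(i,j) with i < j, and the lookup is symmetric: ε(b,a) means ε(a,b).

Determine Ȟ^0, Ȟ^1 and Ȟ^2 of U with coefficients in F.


Ȟ^0(U;F) ≅ Z/7 ⊕ Z/7, Ȟ^1(U;F) ≅ 0, Ȟ^2(U;F) ≅ 0

nerve of the cover:
  W13={s,t,v}
C dims 3,1; δ0: rk_F7 1
Ȟ^0 = (3 − 1) − 0 = 2, so Ȟ^0 ≅ Z/7 ⊕ Z/7
Ȟ^1 = (1 − 0) − 1 = 0, so Ȟ^1 ≅ 0
Ȟ^2 = (0 − 0) − 0 = 0, so Ȟ^2 ≅ 0


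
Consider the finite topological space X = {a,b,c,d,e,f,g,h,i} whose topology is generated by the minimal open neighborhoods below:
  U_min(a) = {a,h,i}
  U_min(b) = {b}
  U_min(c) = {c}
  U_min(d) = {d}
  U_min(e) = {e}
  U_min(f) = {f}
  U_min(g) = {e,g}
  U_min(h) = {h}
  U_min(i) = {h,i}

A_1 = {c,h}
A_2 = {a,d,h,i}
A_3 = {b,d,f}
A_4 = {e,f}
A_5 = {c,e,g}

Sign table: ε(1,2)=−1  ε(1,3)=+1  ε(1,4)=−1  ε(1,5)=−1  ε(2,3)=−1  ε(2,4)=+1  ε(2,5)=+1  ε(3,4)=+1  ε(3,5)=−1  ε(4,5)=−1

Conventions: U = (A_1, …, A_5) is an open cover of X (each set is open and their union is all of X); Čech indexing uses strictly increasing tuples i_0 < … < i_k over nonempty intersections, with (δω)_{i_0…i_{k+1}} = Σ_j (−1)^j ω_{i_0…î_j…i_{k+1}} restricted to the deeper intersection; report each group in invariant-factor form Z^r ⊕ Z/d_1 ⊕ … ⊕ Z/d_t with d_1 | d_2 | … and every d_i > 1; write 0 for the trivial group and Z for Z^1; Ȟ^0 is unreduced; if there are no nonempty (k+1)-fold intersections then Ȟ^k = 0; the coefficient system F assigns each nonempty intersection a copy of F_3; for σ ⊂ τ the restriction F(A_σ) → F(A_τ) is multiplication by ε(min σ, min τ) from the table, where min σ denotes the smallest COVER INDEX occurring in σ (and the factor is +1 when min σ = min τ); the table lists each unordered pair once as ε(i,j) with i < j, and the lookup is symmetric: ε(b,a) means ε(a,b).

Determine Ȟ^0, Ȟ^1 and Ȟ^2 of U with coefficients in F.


Ȟ^0(U;F) ≅ Z/3, Ȟ^1(U;F) ≅ Z/3 and Ȟ^2(U;F) ≅ 0

intersection data:
  A12={h} A15={c} A23={d} A34={f} A45={e}
C dims 5,5; δ0: rk_F3 4
Ȟ^0 = (5 − 4) − 0 = 1, so Ȟ^0 ≅ Z/3
Ȟ^1 = (5 − 0) − 4 = 1, so Ȟ^1 ≅ Z/3
Ȟ^2 = (0 − 0) − 0 = 0, so Ȟ^2 ≅ 0


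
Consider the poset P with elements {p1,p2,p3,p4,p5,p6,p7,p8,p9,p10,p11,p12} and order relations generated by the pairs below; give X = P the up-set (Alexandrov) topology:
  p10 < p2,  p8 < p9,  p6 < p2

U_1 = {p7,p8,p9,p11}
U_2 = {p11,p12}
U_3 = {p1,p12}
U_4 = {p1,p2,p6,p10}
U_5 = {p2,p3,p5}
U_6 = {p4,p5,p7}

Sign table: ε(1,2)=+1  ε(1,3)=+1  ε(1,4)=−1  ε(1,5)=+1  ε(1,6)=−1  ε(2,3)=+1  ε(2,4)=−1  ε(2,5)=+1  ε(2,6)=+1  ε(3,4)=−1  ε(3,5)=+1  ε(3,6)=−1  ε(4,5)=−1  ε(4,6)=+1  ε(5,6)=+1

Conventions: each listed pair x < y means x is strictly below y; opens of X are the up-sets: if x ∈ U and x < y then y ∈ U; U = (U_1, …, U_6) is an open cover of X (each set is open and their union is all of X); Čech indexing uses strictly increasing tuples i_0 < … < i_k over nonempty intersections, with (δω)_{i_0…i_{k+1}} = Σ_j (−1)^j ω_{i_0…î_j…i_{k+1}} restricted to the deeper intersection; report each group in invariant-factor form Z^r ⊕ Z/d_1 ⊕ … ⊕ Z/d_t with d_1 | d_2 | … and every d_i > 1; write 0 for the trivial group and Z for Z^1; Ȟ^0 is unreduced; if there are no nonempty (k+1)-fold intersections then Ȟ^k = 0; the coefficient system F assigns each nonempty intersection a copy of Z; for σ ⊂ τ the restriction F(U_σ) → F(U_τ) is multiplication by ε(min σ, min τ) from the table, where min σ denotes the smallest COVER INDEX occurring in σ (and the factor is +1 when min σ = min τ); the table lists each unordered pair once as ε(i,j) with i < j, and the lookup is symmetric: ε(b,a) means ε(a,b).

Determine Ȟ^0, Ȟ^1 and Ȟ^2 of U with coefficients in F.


Ȟ^0 = 0,  Ȟ^1 = Z/2,  Ȟ^2 = 0

cover nerve:
  U12={p11} U16={p7} U23={p12} U34={p1} U45={p2} U56={p5}
C dims 6,6; δ0: rk 6, SNF 1^5·2
Ȟ^0: (6−6)−0=0 ⇒ 0
Ȟ^1: (6−0)−6=0 plus torsion [2] ⇒ Z/2
Ȟ^2: (0−0)−0=0 ⇒ 0


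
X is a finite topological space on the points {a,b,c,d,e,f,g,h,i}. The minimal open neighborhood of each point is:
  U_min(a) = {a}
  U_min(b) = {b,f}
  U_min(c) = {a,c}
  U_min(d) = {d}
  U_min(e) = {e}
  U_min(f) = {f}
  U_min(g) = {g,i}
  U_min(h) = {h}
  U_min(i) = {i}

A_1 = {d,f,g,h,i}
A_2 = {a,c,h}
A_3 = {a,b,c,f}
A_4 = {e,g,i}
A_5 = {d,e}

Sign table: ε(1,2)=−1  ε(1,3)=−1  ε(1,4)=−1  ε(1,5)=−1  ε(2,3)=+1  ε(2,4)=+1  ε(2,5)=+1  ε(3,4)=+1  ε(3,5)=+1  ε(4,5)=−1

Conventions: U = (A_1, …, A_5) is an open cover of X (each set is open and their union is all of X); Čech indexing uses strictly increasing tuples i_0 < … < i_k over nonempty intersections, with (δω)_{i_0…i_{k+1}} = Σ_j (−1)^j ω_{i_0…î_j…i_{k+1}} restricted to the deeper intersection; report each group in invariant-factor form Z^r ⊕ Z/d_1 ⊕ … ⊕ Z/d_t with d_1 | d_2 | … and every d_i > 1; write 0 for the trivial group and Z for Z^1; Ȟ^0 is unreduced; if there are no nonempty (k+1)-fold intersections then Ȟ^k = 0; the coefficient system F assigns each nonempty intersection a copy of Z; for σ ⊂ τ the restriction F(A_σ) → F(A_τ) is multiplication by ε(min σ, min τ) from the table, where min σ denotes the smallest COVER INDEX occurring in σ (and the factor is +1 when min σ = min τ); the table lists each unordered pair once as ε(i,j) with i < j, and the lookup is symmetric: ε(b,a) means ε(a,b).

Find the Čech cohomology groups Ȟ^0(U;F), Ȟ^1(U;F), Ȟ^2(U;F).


intersection data:
  A12={h} A13={f} A14={g,i} A15={d} A23={a,c} A45={e}
C dims 5,6; δ0: rk 5, SNF 1^4·2
Ȟ^0 = (5 − 5) − 0 = 0, so Ȟ^0 ≅ 0
Ȟ^1 = (6 − 0) − 5 = 1 plus torsion [2], so Ȟ^1 ≅ Z ⊕ Z/2
Ȟ^2 = (0 − 0) − 0 = 0, so Ȟ^2 ≅ 0

Ȟ^0(U;F) ≅ 0,  Ȟ^1(U;F) ≅ Z ⊕ Z/2,  Ȟ^2(U;F) ≅ 0


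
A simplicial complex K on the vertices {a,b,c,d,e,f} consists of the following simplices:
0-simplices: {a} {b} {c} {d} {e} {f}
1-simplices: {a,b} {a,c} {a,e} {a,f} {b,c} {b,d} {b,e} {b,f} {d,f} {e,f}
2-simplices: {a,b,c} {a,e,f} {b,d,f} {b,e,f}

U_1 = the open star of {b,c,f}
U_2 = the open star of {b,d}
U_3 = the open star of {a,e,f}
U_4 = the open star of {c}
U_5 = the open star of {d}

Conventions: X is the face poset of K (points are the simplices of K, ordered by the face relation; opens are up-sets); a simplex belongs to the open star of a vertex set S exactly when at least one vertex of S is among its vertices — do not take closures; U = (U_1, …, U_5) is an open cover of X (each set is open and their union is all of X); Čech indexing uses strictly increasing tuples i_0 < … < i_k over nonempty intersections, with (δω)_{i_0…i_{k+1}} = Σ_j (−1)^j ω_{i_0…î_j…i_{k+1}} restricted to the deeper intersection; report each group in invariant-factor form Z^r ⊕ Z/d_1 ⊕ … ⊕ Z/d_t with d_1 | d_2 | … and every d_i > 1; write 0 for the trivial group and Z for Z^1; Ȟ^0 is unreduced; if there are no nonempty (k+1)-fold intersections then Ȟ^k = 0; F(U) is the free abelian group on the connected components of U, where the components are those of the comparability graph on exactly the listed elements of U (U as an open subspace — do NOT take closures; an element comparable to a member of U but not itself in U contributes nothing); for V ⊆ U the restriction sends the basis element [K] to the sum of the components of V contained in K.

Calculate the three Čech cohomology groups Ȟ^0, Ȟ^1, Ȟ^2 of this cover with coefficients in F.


Ȟ^0(U;F) ≅ Z, Ȟ^1(U;F) ≅ Z, Ȟ^2(U;F) ≅ 0

intersection data:
  U1={{b},{c},{f},{a,b},{a,c},{a,f},{b,c},{b,d},{b,e},{b,f},{d,f},{e,f},{a,b,c},{a,e,f},{b,d,f},{b,e,f}} U2={{b},{d},{a,b},{b,c},{b,d},{b,e},{b,f},{d,f},{a,b,c},{b,d,f},{b,e,f}} U3={{a},{e},{f},{a,b},{a,c},{a,e},{a,f},{b,e},{b,f},{d,f},{e,f},{a,b,c},{a,e,f},{b,d,f},{b,e,f}} U4={{c},{a,c},{b,c},{a,b,c}} U5={{d},{b,d},{d,f},{b,d,f}}
  U12={{b},{a,b},{b,c},{b,d},{b,e},{b,f},{d,f},{a,b,c},{b,d,f},{b,e,f}} U13={{f},{a,b},{a,c},{a,f},{b,e},{b,f},{d,f},{e,f},{a,b,c},{a,e,f},{b,d,f},{b,e,f}} U14={{c},{a,c},{b,c},{a,b,c}} U15={{b,d},{d,f},{b,d,f}} U23={{a,b},{b,e},{b,f},{d,f},{a,b,c},{b,d,f},{b,e,f}} U24={{b,c},{a,b,c}} U25={{d},{b,d},{d,f},{b,d,f}} U34={{a,c},{a,b,c}} U35={{d,f},{b,d,f}}
  U123={{a,b},{b,e},{b,f},{d,f},{a,b,c},{b,d,f},{b,e,f}} U124={{b,c},{a,b,c}} U125={{b,d},{d,f},{b,d,f}} U134={{a,c},{a,b,c}} U135={{d,f},{b,d,f}} U234={{a,b,c}} U235={{d,f},{b,d,f}}
  U1234={{a,b,c}} U1235={{d,f},{b,d,f}}
components per intersection:
  U1: {{b},{c},{f},{a,b},{a,c},{a,f},{b,c},{b,d},{b,e},{b,f},{d,f},{e,f},{a,b,c},{a,e,f},{b,d,f},{b,e,f}}
  U2: {{b},{d},{a,b},{b,c},{b,d},{b,e},{b,f},{d,f},{a,b,c},{b,d,f},{b,e,f}}
  U3: {{a},{e},{f},{a,b},{a,c},{a,e},{a,f},{b,e},{b,f},{d,f},{e,f},{a,b,c},{a,e,f},{b,d,f},{b,e,f}}
  U4: {{c},{a,c},{b,c},{a,b,c}}
  U5: {{d},{b,d},{d,f},{b,d,f}}
  U12: {{b},{a,b},{b,c},{b,d},{b,e},{b,f},{d,f},{a,b,c},{b,d,f},{b,e,f}}
  U13: {{f},{a,f},{b,e},{b,f},{d,f},{e,f},{a,e,f},{b,d,f},{b,e,f}} {{a,b},{a,c},{a,b,c}}
  U14: {{c},{a,c},{b,c},{a,b,c}}
  U15: {{b,d},{d,f},{b,d,f}}
  U23: {{a,b},{a,b,c}} {{b,e},{b,f},{d,f},{b,d,f},{b,e,f}}
  U24: {{b,c},{a,b,c}}
  U25: {{d},{b,d},{d,f},{b,d,f}}
  U34: {{a,c},{a,b,c}}
  U35: {{d,f},{b,d,f}}
  U123: {{a,b},{a,b,c}} {{b,e},{b,f},{d,f},{b,d,f},{b,e,f}}
  U124: {{b,c},{a,b,c}}
  U125: {{b,d},{d,f},{b,d,f}}
  U134: {{a,c},{a,b,c}}
  U135: {{d,f},{b,d,f}}
  U234: {{a,b,c}}
  U235: {{d,f},{b,d,f}}
  U1234: {{a,b,c}}
  U1235: {{d,f},{b,d,f}}
C dims 5,11,8,2; δ0: rk 4, SNF 1^4; δ1: rk 6, SNF 1^6; δ2: rk 2, SNF 1^2
Ȟ^0 = (5 − 4) − 0 = 1, so Ȟ^0 ≅ Z
Ȟ^1 = (11 − 6) − 4 = 1, so Ȟ^1 ≅ Z
Ȟ^2 = (8 − 2) − 6 = 0, so Ȟ^2 ≅ 0


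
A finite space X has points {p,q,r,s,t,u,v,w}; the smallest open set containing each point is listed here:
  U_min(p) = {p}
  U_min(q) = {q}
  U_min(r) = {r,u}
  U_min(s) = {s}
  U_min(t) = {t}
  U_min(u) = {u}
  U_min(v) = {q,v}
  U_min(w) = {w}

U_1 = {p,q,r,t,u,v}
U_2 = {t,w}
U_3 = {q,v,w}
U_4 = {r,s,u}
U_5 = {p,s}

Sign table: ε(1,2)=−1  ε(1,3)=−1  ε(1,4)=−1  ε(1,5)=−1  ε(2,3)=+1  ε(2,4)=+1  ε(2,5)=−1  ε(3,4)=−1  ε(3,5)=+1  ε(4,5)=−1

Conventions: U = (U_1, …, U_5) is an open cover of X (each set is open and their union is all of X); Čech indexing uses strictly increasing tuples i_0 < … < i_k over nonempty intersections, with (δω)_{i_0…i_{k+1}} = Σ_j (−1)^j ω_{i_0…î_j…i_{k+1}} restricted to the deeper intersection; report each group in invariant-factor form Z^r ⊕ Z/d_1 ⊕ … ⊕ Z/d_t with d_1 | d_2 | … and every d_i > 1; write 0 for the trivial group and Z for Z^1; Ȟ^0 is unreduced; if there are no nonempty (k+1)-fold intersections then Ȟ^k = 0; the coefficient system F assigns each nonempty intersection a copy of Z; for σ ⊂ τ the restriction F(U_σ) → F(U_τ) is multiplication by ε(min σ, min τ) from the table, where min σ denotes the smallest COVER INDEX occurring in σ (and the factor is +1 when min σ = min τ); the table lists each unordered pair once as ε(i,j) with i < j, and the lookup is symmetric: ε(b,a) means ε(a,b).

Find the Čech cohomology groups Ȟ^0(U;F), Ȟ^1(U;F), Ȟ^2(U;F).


Ȟ^0(U;F) ≅ 0,  Ȟ^1(U;F) ≅ Z ⊕ Z/2,  Ȟ^2(U;F) ≅ 0

intersection data:
  U12={t} U13={q,v} U14={r,u} U15={p} U23={w} U45={s}
C dims 5,6; δ0: rk 5, SNF 1^4·2
Ȟ^0 = (5 − 5) − 0 = 0, so Ȟ^0 ≅ 0
Ȟ^1 = (6 − 0) − 5 = 1 plus torsion [2], so Ȟ^1 ≅ Z ⊕ Z/2
Ȟ^2 = (0 − 0) − 0 = 0, so Ȟ^2 ≅ 0


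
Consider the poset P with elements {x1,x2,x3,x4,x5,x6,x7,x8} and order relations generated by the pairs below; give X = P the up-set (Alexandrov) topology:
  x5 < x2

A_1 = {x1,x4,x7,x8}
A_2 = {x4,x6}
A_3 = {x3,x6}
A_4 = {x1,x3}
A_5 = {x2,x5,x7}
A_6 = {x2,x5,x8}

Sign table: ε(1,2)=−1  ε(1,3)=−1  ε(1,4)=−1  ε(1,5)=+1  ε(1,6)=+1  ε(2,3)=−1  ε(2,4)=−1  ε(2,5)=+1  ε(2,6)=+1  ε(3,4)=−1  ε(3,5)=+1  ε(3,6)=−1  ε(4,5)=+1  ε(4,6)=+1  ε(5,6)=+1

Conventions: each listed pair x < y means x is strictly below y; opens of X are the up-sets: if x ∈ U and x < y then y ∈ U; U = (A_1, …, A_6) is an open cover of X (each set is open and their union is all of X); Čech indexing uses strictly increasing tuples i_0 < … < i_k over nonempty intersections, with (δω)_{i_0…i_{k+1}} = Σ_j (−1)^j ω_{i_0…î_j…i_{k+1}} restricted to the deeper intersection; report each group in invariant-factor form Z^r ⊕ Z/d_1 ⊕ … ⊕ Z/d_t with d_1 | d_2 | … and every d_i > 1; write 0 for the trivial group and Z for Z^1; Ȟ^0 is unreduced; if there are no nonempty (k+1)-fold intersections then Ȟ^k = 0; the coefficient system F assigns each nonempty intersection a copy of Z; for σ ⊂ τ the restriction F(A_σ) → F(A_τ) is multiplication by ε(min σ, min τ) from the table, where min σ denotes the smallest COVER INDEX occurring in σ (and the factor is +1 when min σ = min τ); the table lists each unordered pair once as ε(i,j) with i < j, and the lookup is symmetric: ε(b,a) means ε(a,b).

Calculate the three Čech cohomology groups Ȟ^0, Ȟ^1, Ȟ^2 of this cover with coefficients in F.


Ȟ^0(U;F) ≅ Z, Ȟ^1(U;F) ≅ Z^2 and Ȟ^2(U;F) ≅ 0

nonempty intersections:
  A12={x4} A14={x1} A15={x7} A16={x8} A23={x6} A34={x3} A56={x2,x5}
C dims 6,7; δ0: rk 5, SNF 1^5
Ȟ^0: (6−5)−0=1 ⇒ Z
Ȟ^1: (7−0)−5=2 ⇒ Z^2
Ȟ^2: (0−0)−0=0 ⇒ 0


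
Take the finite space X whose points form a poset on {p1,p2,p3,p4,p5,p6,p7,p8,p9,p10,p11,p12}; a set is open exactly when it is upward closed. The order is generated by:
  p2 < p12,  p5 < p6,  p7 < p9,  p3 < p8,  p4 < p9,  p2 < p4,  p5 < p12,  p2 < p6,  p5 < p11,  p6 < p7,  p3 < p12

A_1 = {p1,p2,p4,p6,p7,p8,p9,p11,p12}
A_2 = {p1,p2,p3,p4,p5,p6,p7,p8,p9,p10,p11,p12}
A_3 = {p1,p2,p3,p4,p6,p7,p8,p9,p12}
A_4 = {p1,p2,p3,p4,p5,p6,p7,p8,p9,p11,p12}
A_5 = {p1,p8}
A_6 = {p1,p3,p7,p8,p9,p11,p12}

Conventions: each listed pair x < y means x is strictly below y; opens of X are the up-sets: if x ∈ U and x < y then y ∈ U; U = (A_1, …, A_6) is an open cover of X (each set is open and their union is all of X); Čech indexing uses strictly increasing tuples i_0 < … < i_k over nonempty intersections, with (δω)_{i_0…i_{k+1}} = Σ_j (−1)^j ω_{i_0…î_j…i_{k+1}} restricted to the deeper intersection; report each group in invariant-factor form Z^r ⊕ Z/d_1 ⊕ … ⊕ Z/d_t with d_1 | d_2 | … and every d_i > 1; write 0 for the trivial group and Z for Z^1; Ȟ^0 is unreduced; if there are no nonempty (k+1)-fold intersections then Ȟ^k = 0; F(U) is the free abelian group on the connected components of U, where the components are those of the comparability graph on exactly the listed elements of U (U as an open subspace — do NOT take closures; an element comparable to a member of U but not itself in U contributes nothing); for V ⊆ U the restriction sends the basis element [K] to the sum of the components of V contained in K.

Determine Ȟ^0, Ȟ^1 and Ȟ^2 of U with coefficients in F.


intersection data:
  A12={p1,p2,p4,p6,p7,p8,p9,p11,p12} A13={p1,p2,p4,p6,p7,p8,p9,p12} A14={p1,p2,p4,p6,p7,p8,p9,p11,p12} A15={p1,p8} A16={p1,p7,p8,p9,p11,p12} A23={p1,p2,p3,p4,p6,p7,p8,p9,p12} A24={p1,p2,p3,p4,p5,p6,p7,p8,p9,p11,p12} A25={p1,p8} A26={p1,p3,p7,p8,p9,p11,p12} A34={p1,p2,p3,p4,p6,p7,p8,p9,p12} A35={p1,p8} A36={p1,p3,p7,p8,p9,p12} A45={p1,p8} A46={p1,p3,p7,p8,p9,p11,p12} A56={p1,p8}
  A123={p1,p2,p4,p6,p7,p8,p9,p12} A124={p1,p2,p4,p6,p7,p8,p9,p11,p12} A125={p1,p8} A126={p1,p7,p8,p9,p11,p12} A134={p1,p2,p4,p6,p7,p8,p9,p12} A135={p1,p8} A136={p1,p7,p8,p9,p12} A145={p1,p8} A146={p1,p7,p8,p9,p11,p12} A156={p1,p8} A234={p1,p2,p3,p4,p6,p7,p8,p9,p12} A235={p1,p8} A236={p1,p3,p7,p8,p9,p12} A245={p1,p8} A246={p1,p3,p7,p8,p9,p11,p12} A256={p1,p8} A345={p1,p8} A346={p1,p3,p7,p8,p9,p12} A356={p1,p8} A456={p1,p8}
  A1234={p1,p2,p4,p6,p7,p8,p9,p12} A1235={p1,p8} A1236={p1,p7,p8,p9,p12} A1245={p1,p8} A1246={p1,p7,p8,p9,p11,p12} A1256={p1,p8} A1345={p1,p8} A1346={p1,p7,p8,p9,p12} A1356={p1,p8} A1456={p1,p8} A2345={p1,p8} A2346={p1,p3,p7,p8,p9,p12} A2356={p1,p8} A2456={p1,p8} A3456={p1,p8}
  A12345={p1,p8} A12346={p1,p7,p8,p9,p12} A12356={p1,p8} A12456={p1,p8} A13456={p1,p8} A23456={p1,p8}
  A123456={p1,p8}
components per intersection:
  A1: {p1} {p2,p4,p6,p7,p9,p12} {p8} {p11}
  A2: {p1} {p2,p3,p4,p5,p6,p7,p8,p9,p11,p12} {p10}
  A3: {p1} {p2,p3,p4,p6,p7,p8,p9,p12}
  A4: {p1} {p2,p3,p4,p5,p6,p7,p8,p9,p11,p12}
  A5: {p1} {p8}
  A6: {p1} {p3,p8,p12} {p7,p9} {p11}
  A12: {p1} {p2,p4,p6,p7,p9,p12} {p8} {p11}
  A13: {p1} {p2,p4,p6,p7,p9,p12} {p8}
  A14: {p1} {p2,p4,p6,p7,p9,p12} {p8} {p11}
  A15: {p1} {p8}
  A16: {p1} {p7,p9} {p8} {p11} {p12}
  A23: {p1} {p2,p3,p4,p6,p7,p8,p9,p12}
  A24: {p1} {p2,p3,p4,p5,p6,p7,p8,p9,p11,p12}
  A25: {p1} {p8}
  A26: {p1} {p3,p8,p12} {p7,p9} {p11}
  A34: {p1} {p2,p3,p4,p6,p7,p8,p9,p12}
  A35: {p1} {p8}
  A36: {p1} {p3,p8,p12} {p7,p9}
  A45: {p1} {p8}
  A46: {p1} {p3,p8,p12} {p7,p9} {p11}
  A56: {p1} {p8}
  A123: {p1} {p2,p4,p6,p7,p9,p12} {p8}
  A124: {p1} {p2,p4,p6,p7,p9,p12} {p8} {p11}
  A125: {p1} {p8}
  A126: {p1} {p7,p9} {p8} {p11} {p12}
  A134: {p1} {p2,p4,p6,p7,p9,p12} {p8}
  A135: {p1} {p8}
  A136: {p1} {p7,p9} {p8} {p12}
  A145: {p1} {p8}
  A146: {p1} {p7,p9} {p8} {p11} {p12}
  A156: {p1} {p8}
  A234: {p1} {p2,p3,p4,p6,p7,p8,p9,p12}
  A235: {p1} {p8}
  A236: {p1} {p3,p8,p12} {p7,p9}
  A245: {p1} {p8}
  A246: {p1} {p3,p8,p12} {p7,p9} {p11}
  A256: {p1} {p8}
  A345: {p1} {p8}
  A346: {p1} {p3,p8,p12} {p7,p9}
  A356: {p1} {p8}
  A456: {p1} {p8}
  A1234: {p1} {p2,p4,p6,p7,p9,p12} {p8}
  A1235: {p1} {p8}
  A1236: {p1} {p7,p9} {p8} {p12}
  A1245: {p1} {p8}
  A1246: {p1} {p7,p9} {p8} {p11} {p12}
  A1256: {p1} {p8}
  A1345: {p1} {p8}
  A1346: {p1} {p7,p9} {p8} {p12}
  A1356: {p1} {p8}
  A1456: {p1} {p8}
  A2345: {p1} {p8}
  A2346: {p1} {p3,p8,p12} {p7,p9}
  A2356: {p1} {p8}
  A2456: {p1} {p8}
  A3456: {p1} {p8}
  A12345: {p1} {p8}
  A12346: {p1} {p7,p9} {p8} {p12}
  A12356: {p1} {p8}
  A12456: {p1} {p8}
  A13456: {p1} {p8}
  A23456: {p1} {p8}
  A123456: {p1} {p8}
C dims 17,43,56,39; δ0: rk 14, SNF 1^14; δ1: rk 29, SNF 1^29; δ2: rk 27, SNF 1^27
Ȟ^0 = (17 − 14) − 0 = 3, so Ȟ^0 ≅ Z^3
Ȟ^1 = (43 − 29) − 14 = 0, so Ȟ^1 ≅ 0
Ȟ^2 = (56 − 27) − 29 = 0, so Ȟ^2 ≅ 0

Ȟ^0 = Z^3,  Ȟ^1 = 0,  Ȟ^2 = 0
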